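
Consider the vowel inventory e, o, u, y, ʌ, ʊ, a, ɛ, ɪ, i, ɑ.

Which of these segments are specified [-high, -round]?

e, ʌ, a, ɛ, ɑ

Eliminate segments failing any feature: /o/ is [+round]; /u, y, ʊ, ɪ, i/ are [+high]. The remaining /e, ʌ, a, ɛ, ɑ/ satisfy [-high], [-round].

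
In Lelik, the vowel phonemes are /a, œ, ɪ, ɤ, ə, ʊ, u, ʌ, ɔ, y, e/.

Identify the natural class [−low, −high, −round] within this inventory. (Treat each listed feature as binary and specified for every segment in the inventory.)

ɤ, ə, ʌ, e

First, the [−low] segments are /œ, ɪ, ɤ, ə, ʊ, u, ʌ, ɔ, y, e/.
Within that set, [−high] gives /œ, ɤ, ə, ʌ, ɔ, e/.
Within that set, [−round] leaves /ɤ, ə, ʌ, e/.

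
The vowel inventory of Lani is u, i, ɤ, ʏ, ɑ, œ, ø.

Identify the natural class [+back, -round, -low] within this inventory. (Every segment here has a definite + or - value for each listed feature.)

ɤ

Eliminate segments failing any feature: /u/ is [+round]; /i, ʏ, œ, ø/ are [-back]; /ɑ/ is [+low]. The remaining /ɤ/ satisfy [+back], [-round], [-low].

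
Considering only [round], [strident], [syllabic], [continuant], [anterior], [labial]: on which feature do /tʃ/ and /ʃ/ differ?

[continuant]

The two segments share [-round], [+strident], [-syllabic], [-anterior], [-labial]. The only feature from the list on which they differ: /tʃ/ is [-continuant] while /ʃ/ is [+continuant].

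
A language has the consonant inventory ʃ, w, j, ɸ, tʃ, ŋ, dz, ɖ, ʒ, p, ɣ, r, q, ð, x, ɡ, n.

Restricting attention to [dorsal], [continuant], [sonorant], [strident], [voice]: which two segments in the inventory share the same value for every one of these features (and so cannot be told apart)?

Both /w/ and /j/ are [+dorsal], [+continuant], [+sonorant], [-strident], [+voice]. Since the list omits [labial], [round] and [back] — which do distinguish the labial-velar glide from the palatal glide — this pair collapses; all other pairs remain distinct.

w, j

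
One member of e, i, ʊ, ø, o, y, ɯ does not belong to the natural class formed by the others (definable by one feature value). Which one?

/i, y, e, ø, ɯ, o/ are all [+tense], but /ʊ/ (high back rounded lax vowel) is [-tense]. No other single segment can be removed to leave a set sharing one feature value that the removed segment lacks, so /ʊ/ is the odd one out.

ʊ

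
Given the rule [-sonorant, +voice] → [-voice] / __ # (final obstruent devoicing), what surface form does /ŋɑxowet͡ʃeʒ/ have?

[ŋɑxowet͡ʃeʃ]

Only the final segment /ʒ/ is both word-final and matches the structural description. It is a voiced postalveolar fricative, so [-sonorant, +voice] holds; changing it to [-voice] with all other features held fixed yields /ʃ/ (voiceless postalveolar fricative). No other segment meets both the structural description and the environment, so the output is [ŋɑxowet͡ʃeʃ].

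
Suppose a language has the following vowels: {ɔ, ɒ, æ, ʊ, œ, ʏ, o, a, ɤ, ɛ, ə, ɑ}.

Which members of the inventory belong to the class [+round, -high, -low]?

ɔ, œ, o

Checking each segment against [+round], [-high], [-low]: /ɔ/ (mid back rounded lax vowel), /œ/ (mid front rounded lax vowel), /o/ (mid back rounded tense vowel) satisfy every feature; every other segment in the inventory fails at least one.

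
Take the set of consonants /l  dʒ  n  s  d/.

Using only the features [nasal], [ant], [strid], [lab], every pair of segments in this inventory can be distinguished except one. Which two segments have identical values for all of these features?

/l/ (alveolar lateral approximant) and /d/ (voiced alveolar stop) are both [-nasal], [+anterior], [-strident], [-labial], so none of the listed features separates them. (They do differ in [sonorant] and [lateral], which are not among the given features.) Every other pair in the inventory differs on at least one listed feature.

l, d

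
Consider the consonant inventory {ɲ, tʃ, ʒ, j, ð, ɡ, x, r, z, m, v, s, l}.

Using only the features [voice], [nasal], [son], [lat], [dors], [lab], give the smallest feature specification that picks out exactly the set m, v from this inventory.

[+lab]

Every target segment is [+labial] and no other inventory member is, so one feature is enough.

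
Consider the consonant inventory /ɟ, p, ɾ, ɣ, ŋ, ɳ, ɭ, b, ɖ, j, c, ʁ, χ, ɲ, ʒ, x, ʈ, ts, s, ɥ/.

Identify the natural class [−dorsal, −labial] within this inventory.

ɾ, ɳ, ɭ, ɖ, ʒ, ʈ, ts, s

Checking each segment against [−dorsal], [−labial]: /ɾ/ (alveolar tap), /ɳ/ (retroflex nasal), /ɭ/ (retroflex lateral approximant), /ɖ/ (voiced retroflex stop), /ʒ/ (voiced postalveolar fricative), /ʈ/ (voiceless retroflex stop), among others, satisfy every feature; every other segment in the inventory fails at least one.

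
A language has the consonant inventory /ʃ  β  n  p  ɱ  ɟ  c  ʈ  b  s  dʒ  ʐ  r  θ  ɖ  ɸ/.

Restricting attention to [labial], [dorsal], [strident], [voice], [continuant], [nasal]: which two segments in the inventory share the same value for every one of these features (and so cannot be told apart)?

s, ʃ

/s/ (voiceless alveolar fricative) and /ʃ/ (voiceless postalveolar fricative) are both [-labial], [-dorsal], [+strident], [-voice], [+continuant], [-nasal], so none of the listed features separates them. (They do differ in [anterior] and [distributed], which are not among the given features.) Every other pair in the inventory differs on at least one listed feature.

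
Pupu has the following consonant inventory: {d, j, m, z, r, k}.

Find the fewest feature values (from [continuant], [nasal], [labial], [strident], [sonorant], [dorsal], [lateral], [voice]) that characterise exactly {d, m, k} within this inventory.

The target set is precisely the extension of [−continuant] in this inventory.

[−continuant]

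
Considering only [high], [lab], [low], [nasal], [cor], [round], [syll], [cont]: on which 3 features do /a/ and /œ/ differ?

The two segments share [−high], [−nasal], [−coronal], [+syllabic], [+continuant]. The only features from the list on which they differ: /a/ is [−labial] while /œ/ is [+labial]; /a/ is [−round] while /œ/ is [+round]; /a/ is [+low] while /œ/ is [−low].

[labial], [round], [low]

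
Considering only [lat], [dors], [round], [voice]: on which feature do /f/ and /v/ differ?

[voice]

The two segments share [−lateral], [−dorsal], [−round]. The only feature from the list on which they differ: /f/ is [−voice] while /v/ is [+voice].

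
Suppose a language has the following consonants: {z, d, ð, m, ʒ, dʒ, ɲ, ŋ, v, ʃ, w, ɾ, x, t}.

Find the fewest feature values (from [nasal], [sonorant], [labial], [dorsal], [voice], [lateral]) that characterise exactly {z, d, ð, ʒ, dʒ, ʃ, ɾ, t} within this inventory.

/z, d, ð, ʒ, dʒ, ʃ, ɾ, t/ are all [−labial], [−dorsal], and no other segment in the inventory matches both values. Dropping any one of them over-generates: [−dorsal] alone would also admit /m, v/; [−labial] alone would also admit /ɲ, ŋ, x/. No other single listed feature picks out exactly this set either, so fewer than two features will not do.

[−labial, −dorsal]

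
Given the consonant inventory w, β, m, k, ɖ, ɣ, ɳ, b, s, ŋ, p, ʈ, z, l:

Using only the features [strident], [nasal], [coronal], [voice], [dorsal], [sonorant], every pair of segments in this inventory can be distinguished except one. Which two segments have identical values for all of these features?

β, b

Both /β/ and /b/ are [−strident], [−nasal], [−coronal], [+voice], [−dorsal], [−sonorant]. Since the list omits [continuant] — which does distinguish the voiced bilabial fricative from the voiced bilabial stop — this pair collapses; all other pairs remain distinct.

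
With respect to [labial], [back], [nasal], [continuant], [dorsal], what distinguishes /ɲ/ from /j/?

/ɲ/ is the palatal nasal and /j/ is the palatal glide. Both are [−labial], [−back], [+dorsal]. /ɲ/ is [+nasal] while /j/ is [−nasal]; /ɲ/ is [−continuant] while /j/ is [+continuant], so the distinguishing features are [nasal], [continuant].

[nasal], [continuant]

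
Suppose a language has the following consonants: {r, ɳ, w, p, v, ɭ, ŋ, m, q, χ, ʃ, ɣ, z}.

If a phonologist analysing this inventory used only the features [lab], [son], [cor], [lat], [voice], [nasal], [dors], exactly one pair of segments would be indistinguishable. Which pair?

/q/ (voiceless uvular stop) and /χ/ (voiceless uvular fricative) are both [−labial], [−sonorant], [−coronal], [−lateral], [−voice], [−nasal], [+dorsal], so none of the listed features separates them. (They do differ in [continuant], which is not among the given features.) Every other pair in the inventory differs on at least one listed feature.

q, χ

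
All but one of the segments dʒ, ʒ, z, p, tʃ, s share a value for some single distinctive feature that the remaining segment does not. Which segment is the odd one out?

[strident] (equivalently [labial], [coronal]) groups all but one: /tʃ, s, ʒ, z, dʒ/ share [+strident] while /p/ (voiceless bilabial stop) alone is [-strident]. Removing any other segment would not leave a single-feature class that excludes it.

p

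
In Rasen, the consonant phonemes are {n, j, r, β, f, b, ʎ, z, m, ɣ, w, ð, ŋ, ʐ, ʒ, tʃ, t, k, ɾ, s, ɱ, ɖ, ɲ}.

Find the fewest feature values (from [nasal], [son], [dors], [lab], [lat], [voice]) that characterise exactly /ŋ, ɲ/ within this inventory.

[+nasal, +dors]

The class [+nasal], [+dorsal] has exactly /ŋ, ɲ/ as its extension in this inventory. No smaller conjunction from the listed features achieves this: [+dorsal] alone would also admit /j, ʎ, ɣ, w, …/; [+nasal] alone would also admit /n, m, ɱ/; and checking the remaining single features turns up none with this extension.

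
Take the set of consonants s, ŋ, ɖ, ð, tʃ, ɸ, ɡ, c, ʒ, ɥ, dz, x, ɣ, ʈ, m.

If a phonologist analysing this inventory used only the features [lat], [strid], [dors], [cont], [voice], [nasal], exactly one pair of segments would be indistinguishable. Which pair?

ɥ, ɣ

/ɥ/ (labial-palatal glide) and /ɣ/ (voiced velar fricative) are both [−lateral], [−strident], [+dorsal], [+continuant], [+voice], [−nasal], so none of the listed features separates them. (They do differ in [sonorant], [labial], [round] and [back], which are not among the given features.) Every other pair in the inventory differs on at least one listed feature.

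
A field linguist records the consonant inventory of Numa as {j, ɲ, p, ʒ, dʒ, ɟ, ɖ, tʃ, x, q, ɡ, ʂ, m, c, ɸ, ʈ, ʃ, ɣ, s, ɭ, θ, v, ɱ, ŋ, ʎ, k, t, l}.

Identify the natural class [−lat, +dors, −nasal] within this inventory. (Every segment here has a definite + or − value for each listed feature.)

Checking each segment against [−lateral], [+dorsal], [−nasal]: /j/ (palatal glide), /ɟ/ (voiced palatal stop), /x/ (voiceless velar fricative), /q/ (voiceless uvular stop), /ɡ/ (voiced velar stop), /c/ (voiceless palatal stop), among others, satisfy every feature; every other segment in the inventory fails at least one.

j, ɟ, x, q, ɡ, c, ɣ, k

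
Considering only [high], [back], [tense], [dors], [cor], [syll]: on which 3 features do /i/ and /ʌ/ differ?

The two segments share [+dorsal], [-coronal], [+syllabic]. The only features from the list on which they differ: /i/ is [+high] while /ʌ/ is [-high]; /i/ is [-back] while /ʌ/ is [+back]; /i/ is [+tense] while /ʌ/ is [-tense].

[high], [back], [tense]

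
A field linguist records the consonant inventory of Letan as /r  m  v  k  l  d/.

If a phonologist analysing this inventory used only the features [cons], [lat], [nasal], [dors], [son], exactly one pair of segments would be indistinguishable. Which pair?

/v/ (voiced labiodental fricative) and /d/ (voiced alveolar stop) are both [+consonantal], [−lateral], [−nasal], [−dorsal], [−sonorant], so none of the listed features separates them. (They do differ in [continuant], [labial] and [coronal], which are not among the given features.) Every other pair in the inventory differs on at least one listed feature.

v, d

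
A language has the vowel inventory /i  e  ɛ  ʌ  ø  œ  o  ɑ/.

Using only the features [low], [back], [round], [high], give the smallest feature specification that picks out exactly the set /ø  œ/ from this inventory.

Every target segment is [−back], [+round]; each remaining inventory member fails at least one of these. Each conjunct is needed — [+round] alone would also admit /o/; [−back] alone would also admit /i, e, ɛ/ — and no other single listed feature has exactly this extension, so two is the minimum.

[−back, +round]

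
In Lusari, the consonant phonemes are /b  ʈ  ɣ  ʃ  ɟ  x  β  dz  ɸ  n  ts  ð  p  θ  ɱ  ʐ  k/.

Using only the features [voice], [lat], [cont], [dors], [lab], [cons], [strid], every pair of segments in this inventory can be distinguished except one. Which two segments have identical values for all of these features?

ɱ, b

Both /ɱ/ and /b/ are [+voice], [−lateral], [−continuant], [−dorsal], [+labial], [+consonantal], [−strident]. Since the list omits [sonorant] and [nasal] — which do distinguish the labiodental nasal from the voiced bilabial stop — this pair collapses; all other pairs remain distinct.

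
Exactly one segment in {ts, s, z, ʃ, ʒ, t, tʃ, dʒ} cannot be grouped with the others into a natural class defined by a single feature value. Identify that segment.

[strident] groups all but one: /s, ʒ, z, ts, ʃ, tʃ, dʒ/ share [+strident] while /t/ (voiceless alveolar stop) alone is [−strident]. Removing any other segment would not leave a single-feature class that excludes it.

t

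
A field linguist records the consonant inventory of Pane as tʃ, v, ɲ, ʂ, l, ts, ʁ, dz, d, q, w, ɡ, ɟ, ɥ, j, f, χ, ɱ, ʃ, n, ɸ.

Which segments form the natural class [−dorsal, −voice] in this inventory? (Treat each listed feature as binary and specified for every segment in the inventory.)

First, the [−dorsal] segments are /tʃ, v, ʂ, l, ts, dz, d, f, ɱ, ʃ, n, ɸ/.
Among these, [−voice] leaves /tʃ, ʂ, ts, f, ʃ, ɸ/.

tʃ, ʂ, ts, f, ʃ, ɸ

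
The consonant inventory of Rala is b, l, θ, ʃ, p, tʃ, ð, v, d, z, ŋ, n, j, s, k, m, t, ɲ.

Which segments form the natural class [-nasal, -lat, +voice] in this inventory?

Checking each segment against [-nasal], [-lateral], [+voice]: /b/ (voiced bilabial stop), /ð/ (voiced dental fricative), /v/ (voiced labiodental fricative), /d/ (voiced alveolar stop), /z/ (voiced alveolar fricative), /j/ (palatal glide) satisfy every feature; every other segment in the inventory fails at least one.

b, ð, v, d, z, j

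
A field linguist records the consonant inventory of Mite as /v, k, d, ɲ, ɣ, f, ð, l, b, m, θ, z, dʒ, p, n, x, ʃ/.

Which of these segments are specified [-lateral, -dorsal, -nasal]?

v, d, f, ð, b, θ, z, dʒ, p, ʃ

Checking each segment against [-lateral], [-dorsal], [-nasal]: /v/ (voiced labiodental fricative), /d/ (voiced alveolar stop), /f/ (voiceless labiodental fricative), /ð/ (voiced dental fricative), /b/ (voiced bilabial stop), /θ/ (voiceless dental fricative), among others, satisfy every feature; every other segment in the inventory fails at least one.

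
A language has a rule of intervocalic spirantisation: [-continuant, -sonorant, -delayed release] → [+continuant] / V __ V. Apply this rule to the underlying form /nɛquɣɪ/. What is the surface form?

/q/ satisfies [-continuant, -sonorant, -delayed release] and sits in V __ V. The [+continuant] counterpart of the voiceless uvular stop is /χ/. Other segments in /nɛquɣɪ/ either fail the structural description or are not in the environment, so the surface form is [nɛχuɣɪ].

[nɛχuɣɪ]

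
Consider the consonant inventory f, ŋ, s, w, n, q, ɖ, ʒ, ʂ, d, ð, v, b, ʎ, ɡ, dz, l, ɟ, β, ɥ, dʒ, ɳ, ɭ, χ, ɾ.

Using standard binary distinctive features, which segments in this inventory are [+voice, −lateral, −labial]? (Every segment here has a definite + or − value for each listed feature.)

ŋ, n, ɖ, ʒ, d, ð, ɡ, dz, ɟ, dʒ, ɳ, ɾ

Eliminate segments failing any feature: /f, s, q, ʂ, χ/ are [−voice]; /w, v, b, β, ɥ/ are [+labial]; /ʎ, l, ɭ/ are [+lateral]. The remaining /ŋ, n, ɖ, ʒ, d, ð, ɡ, dz, ɟ, dʒ, ɳ, ɾ/ satisfy [+voice], [−lateral], [−labial].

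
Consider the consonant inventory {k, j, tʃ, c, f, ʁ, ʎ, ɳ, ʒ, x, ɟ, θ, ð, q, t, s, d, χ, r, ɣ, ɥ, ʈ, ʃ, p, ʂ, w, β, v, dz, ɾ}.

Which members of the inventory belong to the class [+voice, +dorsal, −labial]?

Checking each segment against [+voice], [+dorsal], [−labial]: /j/ (palatal glide), /ʁ/ (voiced uvular fricative), /ʎ/ (palatal lateral approximant), /ɟ/ (voiced palatal stop), /ɣ/ (voiced velar fricative) satisfy every feature; every other segment in the inventory fails at least one.

j, ʁ, ʎ, ɟ, ɣ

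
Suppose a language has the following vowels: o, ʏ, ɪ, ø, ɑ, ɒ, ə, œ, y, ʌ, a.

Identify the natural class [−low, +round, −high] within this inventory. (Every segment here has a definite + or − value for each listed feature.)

o, ø, œ

Checking each segment against [−low], [+round], [−high]: /o/ (mid back rounded tense vowel), /ø/ (mid front rounded tense vowel), /œ/ (mid front rounded lax vowel) satisfy every feature; every other segment in the inventory fails at least one.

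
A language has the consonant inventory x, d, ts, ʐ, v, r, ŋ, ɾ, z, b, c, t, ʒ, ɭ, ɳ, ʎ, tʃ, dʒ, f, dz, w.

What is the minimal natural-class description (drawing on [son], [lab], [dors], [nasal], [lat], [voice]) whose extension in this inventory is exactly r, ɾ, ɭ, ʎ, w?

[+son, -nasal]

The class [+sonorant], [-nasal] has exactly /r, ɾ, ɭ, ʎ, w/ as its extension in this inventory. No smaller conjunction from the listed features achieves this: [-nasal] alone would also admit /x, d, ts, ʐ, …/; [+sonorant] alone would also admit /ŋ, ɳ/; and checking the remaining single features turns up none with this extension.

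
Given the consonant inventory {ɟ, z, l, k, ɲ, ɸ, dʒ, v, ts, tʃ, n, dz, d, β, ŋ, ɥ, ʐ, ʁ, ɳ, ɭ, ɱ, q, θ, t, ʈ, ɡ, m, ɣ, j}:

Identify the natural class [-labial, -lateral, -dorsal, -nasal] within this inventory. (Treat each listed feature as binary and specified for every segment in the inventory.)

Checking each segment against [-labial], [-lateral], [-dorsal], [-nasal]: /z/ (voiced alveolar fricative), /dʒ/ (voiced postalveolar affricate), /ts/ (voiceless alveolar affricate), /tʃ/ (voiceless postalveolar affricate), /dz/ (voiced alveolar affricate), /d/ (voiced alveolar stop), among others, satisfy every feature; every other segment in the inventory fails at least one.

z, dʒ, ts, tʃ, dz, d, ʐ, θ, t, ʈ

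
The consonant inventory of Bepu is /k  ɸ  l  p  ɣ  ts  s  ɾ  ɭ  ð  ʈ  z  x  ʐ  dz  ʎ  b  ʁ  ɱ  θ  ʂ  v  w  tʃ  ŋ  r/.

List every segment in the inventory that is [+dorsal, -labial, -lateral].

k, ɣ, x, ʁ, ŋ

Eliminate segments failing any feature: /ɸ, l, p, ts, s, ɾ, ɭ, ð, ʈ, z, ʐ, dz, b, ɱ, θ, ʂ, v, tʃ, r/ are [-dorsal]; /ʎ/ is [+lateral]; /w/ is [+labial]. The remaining /k, ɣ, x, ʁ, ŋ/ satisfy [+dorsal], [-labial], [-lateral].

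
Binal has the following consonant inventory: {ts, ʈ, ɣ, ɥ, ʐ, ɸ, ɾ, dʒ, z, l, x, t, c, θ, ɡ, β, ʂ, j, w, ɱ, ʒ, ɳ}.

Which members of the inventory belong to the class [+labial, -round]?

ɸ, β, ɱ

Among the inventory, the [+labial] segments are /ɥ, ɸ, β, w, ɱ/.
Among these, [-round] leaves /ɸ, β, ɱ/.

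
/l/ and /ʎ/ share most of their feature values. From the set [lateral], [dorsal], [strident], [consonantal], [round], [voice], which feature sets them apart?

/l/ is the alveolar lateral approximant and /ʎ/ is the palatal lateral approximant. Both are [+lateral], [−strident], [+consonantal], [−round], [+voice]. /l/ is [−dorsal] while /ʎ/ is [+dorsal], so the distinguishing feature is [dorsal].

[dorsal]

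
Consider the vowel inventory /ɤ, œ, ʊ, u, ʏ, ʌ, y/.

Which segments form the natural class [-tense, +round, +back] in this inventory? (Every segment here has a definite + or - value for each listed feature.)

First, the [-tense] segments are /œ, ʊ, ʏ, ʌ/.
Within that set, [+round] gives /œ, ʊ, ʏ/.
Among these, [+back] leaves /ʊ/.

ʊ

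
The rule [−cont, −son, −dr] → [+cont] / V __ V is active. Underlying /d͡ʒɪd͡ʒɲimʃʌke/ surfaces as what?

/k/ satisfies [−cont, −son, −dr] and sits in V __ V. The [+continuant] counterpart of the voiceless velar stop is /x/. Other segments in /d͡ʒɪd͡ʒɲimʃʌke/ either fail the structural description or are not in the environment, so the surface form is [d͡ʒɪd͡ʒɲimʃʌxe].

[d͡ʒɪd͡ʒɲimʃʌxe]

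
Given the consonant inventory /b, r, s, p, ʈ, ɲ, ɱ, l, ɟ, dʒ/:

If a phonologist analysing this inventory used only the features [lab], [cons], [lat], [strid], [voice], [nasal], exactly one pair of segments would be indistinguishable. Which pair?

r, ɟ

/r/ (alveolar trill) and /ɟ/ (voiced palatal stop) are both [−labial], [+consonantal], [−lateral], [−strident], [+voice], [−nasal], so none of the listed features separates them. (They do differ in [sonorant], [continuant] and [dorsal], which are not among the given features.) Every other pair in the inventory differs on at least one listed feature.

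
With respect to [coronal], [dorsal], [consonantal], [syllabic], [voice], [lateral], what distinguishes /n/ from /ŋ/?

/n/ (alveolar nasal) and /ŋ/ (velar nasal) agree on [+consonantal], [−syllabic], [+voice], [−lateral]. They differ on [coronal] (/n/ [+], /ŋ/ [−]), [dorsal] (/n/ [−], /ŋ/ [+]).

[coronal], [dorsal]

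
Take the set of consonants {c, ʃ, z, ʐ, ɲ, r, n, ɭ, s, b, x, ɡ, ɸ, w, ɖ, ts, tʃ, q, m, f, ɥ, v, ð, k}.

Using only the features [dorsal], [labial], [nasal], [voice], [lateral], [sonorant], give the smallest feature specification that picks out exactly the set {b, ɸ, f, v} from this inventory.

[−sonorant, +labial]

/b, ɸ, f, v/ are all [−sonorant], [+labial], and no other segment in the inventory matches both values. Dropping any one of them over-generates: [+labial] alone would also admit /w, m, ɥ/; [−sonorant] alone would also admit /c, ʃ, z, ʐ, …/. No other single listed feature picks out exactly this set either, so fewer than two features will not do.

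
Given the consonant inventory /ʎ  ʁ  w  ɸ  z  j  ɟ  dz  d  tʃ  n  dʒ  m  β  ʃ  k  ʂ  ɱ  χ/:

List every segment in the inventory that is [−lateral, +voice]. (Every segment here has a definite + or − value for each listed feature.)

ʁ, w, z, j, ɟ, dz, d, n, dʒ, m, β, ɱ

Checking each segment against [−lateral], [+voice]: /ʁ/ (voiced uvular fricative), /w/ (labial-velar glide), /z/ (voiced alveolar fricative), /j/ (palatal glide), /ɟ/ (voiced palatal stop), /dz/ (voiced alveolar affricate), among others, satisfy every feature; every other segment in the inventory fails at least one.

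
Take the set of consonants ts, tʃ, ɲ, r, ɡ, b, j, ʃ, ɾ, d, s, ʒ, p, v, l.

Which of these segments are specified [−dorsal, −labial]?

ts, tʃ, r, ʃ, ɾ, d, s, ʒ, l

The [−dorsal] segments are /ts, tʃ, r, b, ʃ, ɾ, d, s, ʒ, p, v, l/.
Of those, [−labial] leaves /ts, tʃ, r, ʃ, ɾ, d, s, ʒ, l/.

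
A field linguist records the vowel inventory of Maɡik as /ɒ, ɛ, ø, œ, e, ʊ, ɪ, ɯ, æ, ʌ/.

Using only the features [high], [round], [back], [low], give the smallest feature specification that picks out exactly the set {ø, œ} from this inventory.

[-back, +round]

/ø, œ/ are all [-back], [+round], and no other segment in the inventory matches both values. Dropping any one of them over-generates: [+round] alone would also admit /ɒ, ʊ/; [-back] alone would also admit /ɛ, e, ɪ, æ/. No other single listed feature picks out exactly this set either, so fewer than two features will not do.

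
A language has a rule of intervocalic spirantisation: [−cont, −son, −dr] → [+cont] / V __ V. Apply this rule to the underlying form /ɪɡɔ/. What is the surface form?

[ɪɣɔ]

Only /ɡ/ occurs between two vowels (/ɪ/ __ /ɔ/) and matches the structural description. It is a voiced velar stop, so [−cont, −son, −dr] holds; changing it to [+continuant] with all other features held fixed yields /ɣ/ (voiced velar fricative). No other segment meets both the structural description and the environment, so the output is [ɪɣɔ].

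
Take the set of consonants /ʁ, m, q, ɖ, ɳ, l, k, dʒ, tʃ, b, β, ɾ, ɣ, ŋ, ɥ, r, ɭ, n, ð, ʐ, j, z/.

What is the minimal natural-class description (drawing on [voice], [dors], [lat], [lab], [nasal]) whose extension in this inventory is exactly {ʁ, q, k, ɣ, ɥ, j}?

The class [−nasal], [+dorsal] has exactly /ʁ, q, k, ɣ, ɥ, j/ as its extension in this inventory. No smaller conjunction from the listed features achieves this: [+dorsal] alone would also admit /ŋ/; [−nasal] alone would also admit /ɖ, l, dʒ, tʃ, …/; and checking the remaining single features turns up none with this extension.

[−nasal, +dors]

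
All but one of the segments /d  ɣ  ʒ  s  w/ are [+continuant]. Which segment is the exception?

d

/ʒ, ɣ, s, w/ are all [+continuant]; /d/ (voiced alveolar stop) is [-continuant].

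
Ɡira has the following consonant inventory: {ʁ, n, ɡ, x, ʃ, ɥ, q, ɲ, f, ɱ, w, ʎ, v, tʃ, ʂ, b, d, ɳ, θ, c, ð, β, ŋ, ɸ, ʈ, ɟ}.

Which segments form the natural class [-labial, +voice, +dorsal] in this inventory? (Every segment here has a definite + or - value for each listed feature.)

ʁ, ɡ, ɲ, ʎ, ŋ, ɟ

Eliminate segments failing any feature: /n, d, ɳ, ð/ are [-dorsal]; /x, ʃ, q, tʃ, ʂ, θ, c, ʈ/ are [-voice]; /ɥ, f, ɱ, w, v, b, β, ɸ/ are [+labial]. The remaining /ʁ, ɡ, ɲ, ʎ, ŋ, ɟ/ satisfy [-labial], [+voice], [+dorsal].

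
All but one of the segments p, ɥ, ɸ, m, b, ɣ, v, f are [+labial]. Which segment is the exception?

ɣ

/ɣ/ is the voiced velar fricative, which is [-labial]; the rest — /b, p, m, f, ɸ, ɥ, v/ — are [+labial].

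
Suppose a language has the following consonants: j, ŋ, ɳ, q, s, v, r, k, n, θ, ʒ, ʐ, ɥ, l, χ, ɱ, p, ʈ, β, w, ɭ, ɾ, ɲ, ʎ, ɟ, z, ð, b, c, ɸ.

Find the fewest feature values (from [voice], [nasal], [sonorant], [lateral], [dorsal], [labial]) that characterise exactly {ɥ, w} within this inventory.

Every target segment is [+labial], [+dorsal]; each remaining inventory member fails at least one of these. Each conjunct is needed — [+dorsal] alone would also admit /j, ŋ, q, k, …/; [+labial] alone would also admit /v, ɱ, p, β, …/ — and no other single listed feature has exactly this extension, so two is the minimum.

[+labial, +dorsal]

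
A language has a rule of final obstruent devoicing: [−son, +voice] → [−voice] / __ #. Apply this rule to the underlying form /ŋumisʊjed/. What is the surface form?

The only segment in the rule's environment that also matches [−son, +voice] is /d/. Applying [−voice] turns the voiced alveolar stop into /t/ (voiceless alveolar stop), giving [ŋumisʊjet].

[ŋumisʊjet]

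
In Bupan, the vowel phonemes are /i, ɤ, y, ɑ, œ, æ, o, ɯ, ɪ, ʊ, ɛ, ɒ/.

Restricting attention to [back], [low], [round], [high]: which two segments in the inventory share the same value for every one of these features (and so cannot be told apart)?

Both /i/ and /ɪ/ are [−back], [−low], [−round], [+high]. Since the list omits [tense] — which does distinguish the high front unrounded tense vowel from the high front unrounded lax vowel — this pair collapses; all other pairs remain distinct.

i, ɪ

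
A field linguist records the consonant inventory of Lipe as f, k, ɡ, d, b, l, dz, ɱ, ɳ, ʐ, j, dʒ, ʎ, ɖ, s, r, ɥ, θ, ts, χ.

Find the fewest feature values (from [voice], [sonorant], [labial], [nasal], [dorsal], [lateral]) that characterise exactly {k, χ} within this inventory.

The class [-voice], [+dorsal] has exactly /k, χ/ as its extension in this inventory. No smaller conjunction from the listed features achieves this: [+dorsal] alone would also admit /ɡ, j, ʎ, ɥ/; [-voice] alone would also admit /f, s, θ, ts/; and checking the remaining single features turns up none with this extension.

[-voice, +dorsal]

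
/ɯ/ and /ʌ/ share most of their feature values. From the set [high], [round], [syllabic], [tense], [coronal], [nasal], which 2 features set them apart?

[high], [tense]

/ɯ/ is the high back unrounded vowel and /ʌ/ is the mid back unrounded lax vowel. Both are [-round], [+syllabic], [-coronal], [-nasal]. /ɯ/ is [+high] while /ʌ/ is [-high]; /ɯ/ is [+tense] while /ʌ/ is [-tense], so the distinguishing features are [high], [tense].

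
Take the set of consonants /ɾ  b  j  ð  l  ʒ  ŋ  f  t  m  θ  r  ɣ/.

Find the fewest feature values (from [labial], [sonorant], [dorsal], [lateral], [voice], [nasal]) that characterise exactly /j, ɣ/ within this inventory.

[-nasal, +dorsal]

The class [-nasal], [+dorsal] has exactly /j, ɣ/ as its extension in this inventory. No smaller conjunction from the listed features achieves this: [+dorsal] alone would also admit /ŋ/; [-nasal] alone would also admit /ɾ, b, ð, l, …/; and checking the remaining single features turns up none with this extension.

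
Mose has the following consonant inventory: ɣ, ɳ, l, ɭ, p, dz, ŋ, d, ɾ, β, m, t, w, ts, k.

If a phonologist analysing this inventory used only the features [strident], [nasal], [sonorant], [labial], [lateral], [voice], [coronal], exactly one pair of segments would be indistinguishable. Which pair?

l, ɭ

Both /l/ and /ɭ/ are [−strident], [−nasal], [+sonorant], [−labial], [+lateral], [+voice], [+coronal]. Since the list omits [anterior] — which does distinguish the alveolar lateral approximant from the retroflex lateral approximant — this pair collapses; all other pairs remain distinct.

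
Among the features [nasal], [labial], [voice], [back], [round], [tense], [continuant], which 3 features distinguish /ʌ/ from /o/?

The two segments share [−nasal], [+voice], [+back], [+continuant]. The only features from the list on which they differ: /ʌ/ is [−labial] while /o/ is [+labial]; /ʌ/ is [−round] while /o/ is [+round]; /ʌ/ is [−tense] while /o/ is [+tense].

[labial], [round], [tense]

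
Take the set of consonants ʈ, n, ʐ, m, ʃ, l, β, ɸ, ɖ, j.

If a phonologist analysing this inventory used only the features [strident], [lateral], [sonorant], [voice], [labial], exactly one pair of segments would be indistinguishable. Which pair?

On the given features, /n/ and /j/ have an identical profile: [-strident], [-lateral], [+sonorant], [+voice], [-labial]. No other two segments in the inventory coincide on all 5 features. (They do differ in [nasal], [continuant] and [dorsal], which are not among the given features.)

n, j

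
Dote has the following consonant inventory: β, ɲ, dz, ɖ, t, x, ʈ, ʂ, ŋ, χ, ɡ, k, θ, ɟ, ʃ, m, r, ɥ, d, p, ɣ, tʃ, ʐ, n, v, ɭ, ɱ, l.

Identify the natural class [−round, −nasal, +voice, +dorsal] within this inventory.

ɡ, ɟ, ɣ

Eliminate segments failing any feature: /β, dz, ɖ, r, d, ʐ, v, ɭ, l/ are [−dorsal]; /ɲ, ŋ, m, n, ɱ/ are [+nasal]; /t, x, ʈ, ʂ, χ, k, θ, ʃ, p, tʃ/ are [−voice]; /ɥ/ is [+round]. The remaining /ɡ, ɟ, ɣ/ satisfy [−round], [−nasal], [+voice], [+dorsal].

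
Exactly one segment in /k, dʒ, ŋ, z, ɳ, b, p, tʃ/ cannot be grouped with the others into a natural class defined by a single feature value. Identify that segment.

/p, ɳ, tʃ, k, ŋ, dʒ, b/ are all [-continuant], but /z/ (voiced alveolar fricative) is [+continuant]. No other single segment can be removed to leave a set sharing one feature value that the removed segment lacks, so /z/ is the odd one out.

z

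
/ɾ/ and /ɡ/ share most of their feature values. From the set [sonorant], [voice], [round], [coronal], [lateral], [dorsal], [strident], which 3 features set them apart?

The two segments share [+voice], [−round], [−lateral], [−strident]. The only features from the list on which they differ: /ɾ/ is [+sonorant] while /ɡ/ is [−sonorant]; /ɾ/ is [+coronal] while /ɡ/ is [−coronal]; /ɾ/ is [−dorsal] while /ɡ/ is [+dorsal].

[sonorant], [coronal], [dorsal]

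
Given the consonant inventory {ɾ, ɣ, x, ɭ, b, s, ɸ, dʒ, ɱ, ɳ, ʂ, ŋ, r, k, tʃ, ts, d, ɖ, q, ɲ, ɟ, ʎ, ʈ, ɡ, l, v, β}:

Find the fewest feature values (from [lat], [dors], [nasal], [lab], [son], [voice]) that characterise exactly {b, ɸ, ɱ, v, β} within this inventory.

[+lab]

/b, ɸ, ɱ, v, β/ are exactly the [+labial] segments in the inventory, so a single feature suffices.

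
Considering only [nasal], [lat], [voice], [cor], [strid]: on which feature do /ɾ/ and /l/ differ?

/ɾ/ (alveolar tap) and /l/ (alveolar lateral approximant) agree on [−nasal], [+voice], [+coronal], [−strident]. They differ on [lateral] (/ɾ/ [−], /l/ [+]).

[lateral]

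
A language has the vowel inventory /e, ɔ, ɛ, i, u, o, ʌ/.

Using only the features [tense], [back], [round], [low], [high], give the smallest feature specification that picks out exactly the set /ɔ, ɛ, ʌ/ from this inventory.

[−tense]

/ɔ, ɛ, ʌ/ are exactly the [−tense] segments in the inventory, so a single feature suffices.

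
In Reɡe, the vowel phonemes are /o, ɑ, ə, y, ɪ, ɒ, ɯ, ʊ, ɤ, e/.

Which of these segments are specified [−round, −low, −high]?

ə, ɤ, e

Checking each segment against [−round], [−low], [−high]: /ə/ (mid central vowel (schwa)), /ɤ/ (mid back unrounded tense vowel), /e/ (mid front unrounded tense vowel) satisfy every feature; every other segment in the inventory fails at least one.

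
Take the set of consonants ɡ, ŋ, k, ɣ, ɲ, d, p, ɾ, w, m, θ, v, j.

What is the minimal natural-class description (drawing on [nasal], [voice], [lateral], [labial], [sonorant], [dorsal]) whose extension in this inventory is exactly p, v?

[-sonorant, +labial]

The class [-sonorant], [+labial] has exactly /p, v/ as its extension in this inventory. No smaller conjunction from the listed features achieves this: [+labial] alone would also admit /w, m/; [-sonorant] alone would also admit /ɡ, k, ɣ, d, …/; and checking the remaining single features turns up none with this extension.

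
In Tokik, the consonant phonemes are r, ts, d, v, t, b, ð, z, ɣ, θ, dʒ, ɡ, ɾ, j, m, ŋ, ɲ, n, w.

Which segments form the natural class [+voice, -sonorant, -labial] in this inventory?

d, ð, z, ɣ, dʒ, ɡ

Checking each segment against [+voice], [-sonorant], [-labial]: /d/ (voiced alveolar stop), /ð/ (voiced dental fricative), /z/ (voiced alveolar fricative), /ɣ/ (voiced velar fricative), /dʒ/ (voiced postalveolar affricate), /ɡ/ (voiced velar stop) satisfy every feature; every other segment in the inventory fails at least one.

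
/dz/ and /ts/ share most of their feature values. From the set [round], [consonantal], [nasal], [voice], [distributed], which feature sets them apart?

[voice]

The two segments share [−round], [+consonantal], [−nasal], [−distributed]. The only feature from the list on which they differ: /dz/ is [+voice] while /ts/ is [−voice].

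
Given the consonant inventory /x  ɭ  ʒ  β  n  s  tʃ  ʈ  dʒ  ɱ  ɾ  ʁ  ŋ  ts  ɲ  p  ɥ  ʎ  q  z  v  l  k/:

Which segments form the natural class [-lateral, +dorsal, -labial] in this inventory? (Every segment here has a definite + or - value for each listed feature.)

x, ʁ, ŋ, ɲ, q, k

Eliminate segments failing any feature: /ɭ, ʎ, l/ are [+lateral]; /ʒ, β, n, s, tʃ, ʈ, dʒ, ɱ, ɾ, ts, p, z, v/ are [-dorsal]; /ɥ/ is [+labial]. The remaining /x, ʁ, ŋ, ɲ, q, k/ satisfy [-lateral], [+dorsal], [-labial].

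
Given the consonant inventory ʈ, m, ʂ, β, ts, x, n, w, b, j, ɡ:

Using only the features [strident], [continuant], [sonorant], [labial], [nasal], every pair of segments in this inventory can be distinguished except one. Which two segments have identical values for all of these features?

ɡ, ʈ

On the given features, /ɡ/ and /ʈ/ have an identical profile: [−strident], [−continuant], [−sonorant], [−labial], [−nasal]. No other two segments in the inventory coincide on all 5 features. (They do differ in [voice], [coronal] and [dorsal], which are not among the given features.)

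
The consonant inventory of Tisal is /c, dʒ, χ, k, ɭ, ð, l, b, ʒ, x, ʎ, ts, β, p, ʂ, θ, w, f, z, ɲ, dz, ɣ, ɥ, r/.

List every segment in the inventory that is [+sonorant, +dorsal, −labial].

ʎ, ɲ

Checking each segment against [+sonorant], [+dorsal], [−labial]: /ʎ/ (palatal lateral approximant), /ɲ/ (palatal nasal) satisfy every feature; every other segment in the inventory fails at least one.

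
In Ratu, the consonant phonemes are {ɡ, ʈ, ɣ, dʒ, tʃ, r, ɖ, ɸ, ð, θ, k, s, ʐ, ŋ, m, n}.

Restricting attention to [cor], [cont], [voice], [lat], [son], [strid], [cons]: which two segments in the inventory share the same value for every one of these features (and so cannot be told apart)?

m, ŋ

On the given features, /m/ and /ŋ/ have an identical profile: [−coronal], [−continuant], [+voice], [−lateral], [+sonorant], [−strident], [+consonantal]. No other two segments in the inventory coincide on all 7 features. (They do differ in [labial] and [dorsal], which are not among the given features.)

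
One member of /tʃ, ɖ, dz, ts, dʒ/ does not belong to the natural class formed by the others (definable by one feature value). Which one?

ɖ

The remaining segments after removing /ɖ/ share [+delayed release]; /ɖ/ (voiced retroflex stop) is [-delayed release]. For every other candidate removal, the leftover set fails to share any single feature value that the removed segment lacks.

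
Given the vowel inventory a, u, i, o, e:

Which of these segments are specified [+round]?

The [+round] segments here are /u, o/; the remaining /a, i, e/ are [-round].

u, o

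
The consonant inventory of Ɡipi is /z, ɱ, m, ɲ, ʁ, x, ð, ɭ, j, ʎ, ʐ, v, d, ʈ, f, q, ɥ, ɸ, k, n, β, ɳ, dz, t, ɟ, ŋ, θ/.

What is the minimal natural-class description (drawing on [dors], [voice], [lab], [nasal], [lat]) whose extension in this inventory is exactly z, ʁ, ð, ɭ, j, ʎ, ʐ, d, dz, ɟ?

/z, ʁ, ð, ɭ, j, ʎ, ʐ, d, dz, ɟ/ are all [+voice], [-nasal], [-labial], and no other segment in the inventory matches all three values. Dropping any one of them over-generates: [-nasal, -labial] alone would also admit /x, ʈ, q, k, …/; [+voice, -labial] alone would also admit /ɲ, n, ɳ, ŋ/; [+voice, -nasal] alone would also admit /v, ɥ, β/. No other combination of two listed features picks out exactly this set either, so fewer than three features will not do.

[+voice, -nasal, -lab]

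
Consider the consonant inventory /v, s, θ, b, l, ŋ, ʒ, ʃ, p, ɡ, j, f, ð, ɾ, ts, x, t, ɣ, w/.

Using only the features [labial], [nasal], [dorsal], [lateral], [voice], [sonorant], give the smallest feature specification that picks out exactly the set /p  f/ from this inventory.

[-voice, +labial]

The class [-voice], [+labial] has exactly /p, f/ as its extension in this inventory. No smaller conjunction from the listed features achieves this: [+labial] alone would also admit /v, b, w/; [-voice] alone would also admit /s, θ, ʃ, ts, …/; and checking the remaining single features turns up none with this extension.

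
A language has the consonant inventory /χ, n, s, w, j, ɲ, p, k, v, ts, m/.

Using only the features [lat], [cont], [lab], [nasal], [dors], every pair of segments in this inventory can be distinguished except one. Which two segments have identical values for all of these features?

Both /χ/ and /j/ are [-lateral], [+continuant], [-labial], [-nasal], [+dorsal]. Since the list omits [sonorant], [voice], [high] and [back] — which do distinguish the voiceless uvular fricative from the palatal glide — this pair collapses; all other pairs remain distinct.

χ, j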